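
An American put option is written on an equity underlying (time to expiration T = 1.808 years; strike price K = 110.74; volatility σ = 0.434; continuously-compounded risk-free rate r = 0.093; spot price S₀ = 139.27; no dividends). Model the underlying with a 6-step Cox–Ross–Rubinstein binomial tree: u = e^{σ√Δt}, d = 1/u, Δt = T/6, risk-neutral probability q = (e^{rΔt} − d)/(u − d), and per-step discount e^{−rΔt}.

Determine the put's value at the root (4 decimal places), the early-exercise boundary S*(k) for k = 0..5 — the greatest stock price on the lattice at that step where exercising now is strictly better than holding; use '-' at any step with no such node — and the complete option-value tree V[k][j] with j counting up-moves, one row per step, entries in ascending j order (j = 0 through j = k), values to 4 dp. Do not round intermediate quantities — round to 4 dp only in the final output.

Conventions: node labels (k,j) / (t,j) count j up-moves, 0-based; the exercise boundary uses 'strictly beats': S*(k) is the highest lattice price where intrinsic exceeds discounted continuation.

Δt=0.30133  u=1.26901  d=0.78801  q=0.49981  discount=0.97237
step 6 (expiry): payoffs max(K−S,0) = 77.3926 57.0376 24.2580 0.0000 0.0000 0.0000 0.0000
step 5: (k=5,j=0): S=42.3182, K−S=68.4218, hold=65.3615 ⇒ V=68.4218 exercise | (k=5,j=1): S=68.1490, K−S=42.5910, hold=39.5307 ⇒ V=42.5910 exercise | (k=5,j=2): S=109.7467, K−S=0.9933, hold=11.7984 ⇒ V=11.7984 continue | (k=5,j=3): S=176.7354, K−S=0.0000, hold=0.0000 ⇒ V=0.0000 continue | (k=5,j=4): S=284.6135, K−S=0.0000, hold=0.0000 ⇒ V=0.0000 continue | (k=5,j=5): S=458.3398, K−S=0.0000, hold=0.0000 ⇒ V=0.0000 continue  boundary S*=68.1490
step 4: (k=4,j=0): S=53.7024, K−S=57.0376, hold=53.9773 ⇒ V=57.0376 exercise | (k=4,j=1): S=86.4820, K−S=24.2580, hold=26.4490 ⇒ V=26.4490 continue | (k=4,j=2): S=139.2700, K−S=0.0000, hold=5.7384 ⇒ V=5.7384 continue | (k=4,j=3): S=224.2795, K−S=0.0000, hold=0.0000 ⇒ V=0.0000 continue | (k=4,j=4): S=361.1782, K−S=0.0000, hold=0.0000 ⇒ V=0.0000 continue  boundary S*=53.7024
step 3: (k=3,j=0): S=68.1490, K−S=42.5910, hold=40.5955 ⇒ V=42.5910 exercise | (k=3,j=1): S=109.7467, K−S=0.9933, hold=15.6528 ⇒ V=15.6528 continue | (k=3,j=2): S=176.7354, K−S=0.0000, hold=2.7910 ⇒ V=2.7910 continue | (k=3,j=3): S=284.6135, K−S=0.0000, hold=0.0000 ⇒ V=0.0000 continue  boundary S*=68.1490
step 2: (k=2,j=0): S=86.4820, K−S=24.2580, hold=28.3222 ⇒ V=28.3222 continue | (k=2,j=1): S=139.2700, K−S=0.0000, hold=8.9695 ⇒ V=8.9695 continue | (k=2,j=2): S=224.2795, K−S=0.0000, hold=1.3575 ⇒ V=1.3575 continue  boundary S*=-
step 1: (k=1,j=0): S=109.7467, K−S=0.9933, hold=18.1342 ⇒ V=18.1342 continue | (k=1,j=1): S=176.7354, K−S=0.0000, hold=5.0222 ⇒ V=5.0222 continue  boundary S*=-
step 0: (k=0,j=0): S=139.2700, K−S=0.0000, hold=11.2607 ⇒ V=11.2607 continue  boundary S*=-

price = 11.2607
boundary = - - - 68.1490 53.7024 68.1490
tree:
11.2607
18.1342 5.0222
28.3222 8.9695 1.3575
42.5910 15.6528 2.7910 0.0000
57.0376 26.4490 5.7384 0.0000 0.0000
68.4218 42.5910 11.7984 0.0000 0.0000 0.0000
77.3926 57.0376 24.2580 0.0000 0.0000 0.0000 0.0000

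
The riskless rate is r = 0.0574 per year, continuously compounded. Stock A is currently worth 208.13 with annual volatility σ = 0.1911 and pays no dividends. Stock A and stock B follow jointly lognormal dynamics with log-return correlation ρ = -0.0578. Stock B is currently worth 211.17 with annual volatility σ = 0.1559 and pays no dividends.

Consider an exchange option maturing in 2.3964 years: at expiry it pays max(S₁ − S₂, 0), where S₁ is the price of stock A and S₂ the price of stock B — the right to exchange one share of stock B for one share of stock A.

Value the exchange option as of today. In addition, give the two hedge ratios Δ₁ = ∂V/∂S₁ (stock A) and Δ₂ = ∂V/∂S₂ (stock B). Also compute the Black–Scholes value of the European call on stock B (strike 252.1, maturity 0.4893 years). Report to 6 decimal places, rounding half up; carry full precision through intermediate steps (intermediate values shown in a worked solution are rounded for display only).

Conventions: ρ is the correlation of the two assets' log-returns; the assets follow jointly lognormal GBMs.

exchange price = 31.115843
Δ1 = 0.563273
Δ2 = -0.407814
price(stock B call K=252.1) = 0.976865

σ_eff = √(σ₁² + σ₂² − 2ρσ₁σ₂) = √(0.1911² + 0.1559² − 2·-0.0578·0.1911·0.1559) = 0.253511
d₁ = (ln(S₁/S₂) + (q₂ − q₁ + σ_eff²/2)T) / (σ_eff√T) = (ln(208.13/211.17) + (0.0 − 0.0 + 0.032134)·2.3964) / 0.392444 = 0.159272
d₂ = d₁ − σ_eff√T = 0.159272 − 0.392444 = -0.233171
N(d₁) = 0.563273,  N(d₂) = 0.407814
V = S₁·e^{−q₁T}·N(d₁) − S₂·e^{−q₂T}·N(d₂) = 117.233966 − 86.118123 = 31.115843
Δ₁ = e^{−q₁T}·N(d₁) = 0.563273;  Δ₂ = −e^{−q₂T}·N(d₂) = -0.407814
[vanilla: stock B call K=252.1]
σ√T = 0.1559·√0.4893 = 0.109052
d₁ = (ln(S/K) + (r+σ²/2)T) / (σ√T) = (ln(211.17/252.1) + (0.0574+0.1559²/2)·0.4893) / 0.109052 = (-0.177162 + 0.034032) / 0.109052 = -1.312496
d₂ = d₁ − σ√T = -1.312496 − 0.109052 = -1.421548
e^{−rT} = 0.972305
N(d₁) = 0.094676,  N(d₂) = 0.077579
price = S·N(d₁) − K·e^{−rT}·N(d₂) = 19.992818 − 19.015953 = 0.976865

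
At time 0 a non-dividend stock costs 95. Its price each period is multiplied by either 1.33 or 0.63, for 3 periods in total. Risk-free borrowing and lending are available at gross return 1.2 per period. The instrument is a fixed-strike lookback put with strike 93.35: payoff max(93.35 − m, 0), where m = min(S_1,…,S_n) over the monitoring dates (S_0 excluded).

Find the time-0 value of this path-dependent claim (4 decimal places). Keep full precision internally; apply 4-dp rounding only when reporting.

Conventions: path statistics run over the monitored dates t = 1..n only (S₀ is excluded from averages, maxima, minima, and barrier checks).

price = 5.9337

Risk-neutral up-probability p* = (R−d)/(u−d) = (1.2−0.63)/(1.33−0.63) = 0.8143; the claim prices as the p*-weighted sum of path payoffs discounted by R^3.
Enumerate all 2^3 = 8 price paths (U = up ×1.33, D = down ×0.63); each path with k up-moves has probability p*^k·(1−p*)^(3−k).
DDD: m=23.7545, payoff=69.5955, prob=0.006405
UDD: m=50.1483, payoff=43.2017, prob=0.028085
DUD: m=50.1483, payoff=43.2017, prob=0.028085
UUD: m=105.8687, payoff=0.0000, prob=0.123140
DDU: m=37.7055, payoff=55.6445, prob=0.028085
UDU: m=79.6005, payoff=13.7495, prob=0.123140
DUU: m=59.8500, payoff=33.5000, prob=0.123140
UUU: m=126.3500, payoff=0.0000, prob=0.539921
Price = Σ prob·payoff / R^3 = 10.253428 / 1.728000 = 5.9337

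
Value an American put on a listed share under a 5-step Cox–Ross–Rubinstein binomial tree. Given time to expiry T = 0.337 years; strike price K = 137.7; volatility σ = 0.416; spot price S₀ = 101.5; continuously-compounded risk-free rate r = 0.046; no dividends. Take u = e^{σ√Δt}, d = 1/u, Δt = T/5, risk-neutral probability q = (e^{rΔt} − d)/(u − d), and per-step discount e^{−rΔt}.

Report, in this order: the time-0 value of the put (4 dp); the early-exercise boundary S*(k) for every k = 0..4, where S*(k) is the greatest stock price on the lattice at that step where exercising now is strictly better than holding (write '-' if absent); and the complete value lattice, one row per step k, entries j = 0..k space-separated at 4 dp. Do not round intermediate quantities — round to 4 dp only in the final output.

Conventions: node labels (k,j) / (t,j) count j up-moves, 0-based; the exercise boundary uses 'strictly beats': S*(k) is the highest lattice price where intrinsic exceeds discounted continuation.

price = 36.5062
boundary = - 91.1092 101.5000 113.0758 101.5000
tree:
36.5062
46.5908 26.1318
55.9178 36.2000 15.7084
64.2901 46.5908 24.6242 6.4309
71.8052 55.9178 36.2000 12.5839 0.0000
78.5510 64.2901 46.5908 24.6242 0.0000 0.0000

Δt=0.06740, u=1.11405, d=0.89763, q=0.48737, disc=e^(-rΔt)=0.99690
k=5 terminal: V=max(K-S,0) → 78.5510 64.2901 46.5908 24.6242 0.0000 0.0000
k=4: j=0 S=65.8948 intr=71.8052 cont=71.3790 V=71.8052[EX]; j=1 S=81.7822 intr=55.9178 cont=55.4916 V=55.9178[EX]; j=2 S=101.5000 intr=36.2000 cont=35.7737 V=36.2000[EX]; j=3 S=125.9719 intr=11.7281 cont=12.5839 V=12.5839[hold]; j=4 S=156.3439 intr=0.0000 cont=0.0000 V=0.0000[hold]  S*(4)=101.5000
k=3: j=0 S=73.4099 intr=64.2901 cont=63.8638 V=64.2901[EX]; j=1 S=91.1092 intr=46.5908 cont=46.1645 V=46.5908[EX]; j=2 S=113.0758 intr=24.6242 cont=24.6137 V=24.6242[EX]; j=3 S=140.3387 intr=0.0000 cont=6.4309 V=6.4309[hold]  S*(3)=113.0758
k=2: j=0 S=81.7822 intr=55.9178 cont=55.4916 V=55.9178[EX]; j=1 S=101.5000 intr=36.2000 cont=35.7737 V=36.2000[EX]; j=2 S=125.9719 intr=11.7281 cont=15.7084 V=15.7084[hold]  S*(2)=101.5000
k=1: j=0 S=91.1092 intr=46.5908 cont=46.1645 V=46.5908[EX]; j=1 S=113.0758 intr=24.6242 cont=26.1318 V=26.1318[hold]  S*(1)=91.1092
k=0: j=0 S=101.5000 intr=36.2000 cont=36.5062 V=36.5062[hold]  S*(0)=-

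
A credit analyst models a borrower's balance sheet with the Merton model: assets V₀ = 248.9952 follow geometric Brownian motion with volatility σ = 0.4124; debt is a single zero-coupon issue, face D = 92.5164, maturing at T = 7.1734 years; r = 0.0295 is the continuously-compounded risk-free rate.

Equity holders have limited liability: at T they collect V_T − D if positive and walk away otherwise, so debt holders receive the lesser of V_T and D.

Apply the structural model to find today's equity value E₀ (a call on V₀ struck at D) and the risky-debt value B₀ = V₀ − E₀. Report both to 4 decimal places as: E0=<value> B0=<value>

E0=183.7233 B0=65.2719

With assets at 248.9952 and a single debt payment of 92.5164 at 7.1734 years:
d₁ = [ln(V₀/D) + (r + σ²/2)T] / (σ√T)
   = [ln(248.9952/92.5164) + (0.0295 + 0.5·0.4124²)·7.1734] / (0.4124·√7.1734)
   = [0.990048 + 0.821619] / 1.104539 = 1.640201
d₂ = d₁ − σ√T = 1.640201 − 1.104539 = 0.535662
N(d₁) = 0.949518,  N(d₂) = 0.703904,  e^(−rT) = 0.809276
E₀ = V₀·N(d₁) − D·e^(−rT)·N(d₂)
   = 248.9952·0.949518 − 92.5164·0.809276·0.703904 = 183.723309
B₀ = V₀ − E₀ = 248.9952 − 183.723309 = 65.271891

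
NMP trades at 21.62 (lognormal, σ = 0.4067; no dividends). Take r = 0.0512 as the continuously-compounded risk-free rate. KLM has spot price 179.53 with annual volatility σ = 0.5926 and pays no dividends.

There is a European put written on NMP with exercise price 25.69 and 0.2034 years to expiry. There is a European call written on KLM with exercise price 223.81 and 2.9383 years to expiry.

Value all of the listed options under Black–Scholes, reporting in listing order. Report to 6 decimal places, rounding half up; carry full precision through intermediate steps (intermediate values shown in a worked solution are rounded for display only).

price(NMP put K=25.69) = 4.247740
price(KLM call K=223.81) = 65.919631

[NMP put K=25.69]
σ√T = 0.4067·√0.2034 = 0.183421
d₁ = (ln(S/K) + (r+σ²/2)T) / (σ√T) = (ln(21.62/25.69) + (0.0512+0.4067²/2)·0.2034) / 0.183421 = (-0.172483 + 0.027236) / 0.183421 = -0.791878
d₂ = d₁ − σ√T = -0.791878 − 0.183421 = -0.975299
e^{−rT} = 0.989640
N(−d₁) = 0.785784,  N(−d₂) = 0.835294
price = K·e^{−rT}·N(−d₂) − S·N(−d₁) = 21.236391 − 16.988652 = 4.247740
[KLM call K=223.81]
σ√T = 0.5926·√2.9383 = 1.015804
d₁ = (ln(S/K) + (r+σ²/2)T) / (σ√T) = (ln(179.53/223.81) + (0.0512+0.5926²/2)·2.9383) / 1.015804 = (-0.220455 + 0.666369) / 1.015804 = 0.438977
d₂ = d₁ − σ√T = 0.438977 − 1.015804 = -0.576827
e^{−rT} = 0.860329
N(d₁) = 0.669661,  N(d₂) = 0.282028
price = S·N(d₁) − K·e^{−rT}·N(d₂) = 120.224210 − 54.304578 = 65.919631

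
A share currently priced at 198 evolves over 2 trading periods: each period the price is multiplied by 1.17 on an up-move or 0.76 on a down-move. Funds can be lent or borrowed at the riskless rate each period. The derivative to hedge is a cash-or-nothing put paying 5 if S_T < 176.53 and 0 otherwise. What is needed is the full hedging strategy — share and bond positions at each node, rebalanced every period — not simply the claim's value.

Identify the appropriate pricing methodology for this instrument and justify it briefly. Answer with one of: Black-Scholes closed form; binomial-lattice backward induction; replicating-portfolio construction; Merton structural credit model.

Key observation: what is demanded is not a single number but the (Δ, B) position at each node of the 1.17/0.76 tree starting at 198; constructing those positions is the replicating-portfolio method.

framework: replicating-portfolio construction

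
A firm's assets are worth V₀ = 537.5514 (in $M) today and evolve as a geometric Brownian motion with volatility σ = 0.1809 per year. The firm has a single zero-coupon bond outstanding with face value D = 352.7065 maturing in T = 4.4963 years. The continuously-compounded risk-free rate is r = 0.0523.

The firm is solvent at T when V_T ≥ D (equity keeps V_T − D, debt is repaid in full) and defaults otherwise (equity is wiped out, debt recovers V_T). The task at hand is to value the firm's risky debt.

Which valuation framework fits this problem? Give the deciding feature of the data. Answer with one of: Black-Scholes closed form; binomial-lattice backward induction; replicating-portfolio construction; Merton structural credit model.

Key observation: a levered firm with one bullet debt due at 4.4963 years is the canonical structural-credit setup: equity is a call on the firm's assets struck at the face value.

framework: Merton structural credit model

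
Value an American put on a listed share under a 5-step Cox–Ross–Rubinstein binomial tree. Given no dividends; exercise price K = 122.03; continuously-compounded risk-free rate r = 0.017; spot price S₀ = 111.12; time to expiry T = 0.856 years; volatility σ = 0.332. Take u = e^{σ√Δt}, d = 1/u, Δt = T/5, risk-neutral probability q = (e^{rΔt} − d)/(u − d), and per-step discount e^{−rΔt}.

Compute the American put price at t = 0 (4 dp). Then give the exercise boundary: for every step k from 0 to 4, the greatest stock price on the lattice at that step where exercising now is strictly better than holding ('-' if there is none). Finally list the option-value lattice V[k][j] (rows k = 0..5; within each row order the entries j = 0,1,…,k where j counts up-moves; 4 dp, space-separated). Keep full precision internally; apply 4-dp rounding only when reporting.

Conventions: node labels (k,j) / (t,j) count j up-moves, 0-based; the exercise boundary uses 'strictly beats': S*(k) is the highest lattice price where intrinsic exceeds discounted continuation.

price = 19.3819
boundary = - - 84.4257 73.5895 84.4257
tree:
19.3819
27.6025 10.4613
37.6043 16.7736 3.5844
48.4405 25.8791 6.8641 0.0000
57.8858 37.6043 13.1448 0.0000 0.0000
66.1189 48.4405 25.1725 0.0000 0.0000 0.0000

Δt=0.17120  u=1.14725  d=0.87165  q=0.47629  discount=0.99709
step 5 (expiry): payoffs max(K−S,0) = 66.1189 48.4405 25.1725 0.0000 0.0000 0.0000
step 4: (k=4,j=0): S=64.1442, K−S=57.8858, hold=57.5312 ⇒ V=57.8858 exercise | (k=4,j=1): S=84.4257, K−S=37.6043, hold=37.2497 ⇒ V=37.6043 exercise | (k=4,j=2): S=111.1200, K−S=10.9100, hold=13.1448 ⇒ V=13.1448 continue | (k=4,j=3): S=146.2547, K−S=0.0000, hold=0.0000 ⇒ V=0.0000 continue | (k=4,j=4): S=192.4985, K−S=0.0000, hold=0.0000 ⇒ V=0.0000 continue  boundary S*=84.4257
step 3: (k=3,j=0): S=73.5895, K−S=48.4405, hold=48.0858 ⇒ V=48.4405 exercise | (k=3,j=1): S=96.8575, K−S=25.1725, hold=25.8791 ⇒ V=25.8791 continue | (k=3,j=2): S=127.4826, K−S=0.0000, hold=6.8641 ⇒ V=6.8641 continue | (k=3,j=3): S=167.7910, K−S=0.0000, hold=0.0000 ⇒ V=0.0000 continue  boundary S*=73.5895
step 2: (k=2,j=0): S=84.4257, K−S=37.6043, hold=37.5853 ⇒ V=37.6043 exercise | (k=2,j=1): S=111.1200, K−S=10.9100, hold=16.7736 ⇒ V=16.7736 continue | (k=2,j=2): S=146.2547, K−S=0.0000, hold=3.5844 ⇒ V=3.5844 continue  boundary S*=84.4257
step 1: (k=1,j=0): S=96.8575, K−S=25.1725, hold=27.6025 ⇒ V=27.6025 continue | (k=1,j=1): S=127.4826, K−S=0.0000, hold=10.4613 ⇒ V=10.4613 continue  boundary S*=-
step 0: (k=0,j=0): S=111.1200, K−S=10.9100, hold=19.3819 ⇒ V=19.3819 continue  boundary S*=-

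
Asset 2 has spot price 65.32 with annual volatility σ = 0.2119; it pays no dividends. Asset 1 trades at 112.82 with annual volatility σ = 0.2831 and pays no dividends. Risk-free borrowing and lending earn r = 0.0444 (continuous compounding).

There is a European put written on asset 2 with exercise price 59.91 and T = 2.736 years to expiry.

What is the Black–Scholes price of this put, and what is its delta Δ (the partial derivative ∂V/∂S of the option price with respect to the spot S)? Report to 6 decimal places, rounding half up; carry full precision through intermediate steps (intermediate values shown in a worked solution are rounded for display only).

σ√T = 0.2119·√2.736 = 0.350501
d₁ = (ln(S/K) + (r+σ²/2)T) / (σ√T) = (ln(65.32/59.91) + (0.0444+0.2119²/2)·2.736) / 0.350501 = (0.086455 + 0.182904) / 0.350501 = 0.768497
d₂ = d₁ − σ√T = 0.768497 − 0.350501 = 0.417996
e^{−rT} = 0.885610
N(−d₁) = 0.221096,  N(−d₂) = 0.337975
Put price V = K·e^{−rT}·N(−d₂) − S·N(−d₁) = 17.931914 − 14.441999 = 3.489915
Δ = −N(−d₁) = -0.221096

price = 3.489915
Δ = -0.221096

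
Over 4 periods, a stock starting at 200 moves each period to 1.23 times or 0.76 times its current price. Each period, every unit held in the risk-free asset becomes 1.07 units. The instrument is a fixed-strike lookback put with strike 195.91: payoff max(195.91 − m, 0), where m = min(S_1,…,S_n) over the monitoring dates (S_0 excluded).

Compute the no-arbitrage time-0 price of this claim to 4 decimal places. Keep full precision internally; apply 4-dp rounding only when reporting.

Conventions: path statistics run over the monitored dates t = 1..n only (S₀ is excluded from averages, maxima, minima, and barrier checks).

price = 23.1924

With p* = (R−d)/(u−d) = 0.6596, sum probability × payoff across the paths and divide by R^4.
Enumerate all 2^4 = 16 price paths (U = up ×1.23, D = down ×0.76); each path with k up-moves has probability p*^k·(1−p*)^(4−k).
DDDD: m=66.7244, payoff=129.1856, prob=0.013430
UDDD: m=107.9881, payoff=87.9219, prob=0.026021
DUDD: m=107.9881, payoff=87.9219, prob=0.026021
UUDD: m=174.7702, payoff=21.1398, prob=0.050416
DDUD: m=107.9881, payoff=87.9219, prob=0.026021
UDUD: m=174.7702, payoff=21.1398, prob=0.050416
DUUD: m=152.0000, payoff=43.9100, prob=0.050416
UUUD: m=246.0000, payoff=0.0000, prob=0.097682
DDDU: m=87.7952, payoff=108.1148, prob=0.026021
UDDU: m=142.0896, payoff=53.8204, prob=0.050416
DUDU: m=142.0896, payoff=53.8204, prob=0.050416
UUDU: m=229.9608, payoff=0.0000, prob=0.097682
DDUU: m=115.5200, payoff=80.3900, prob=0.050416
UDUU: m=186.9600, payoff=8.9500, prob=0.097682
DUUU: m=152.0000, payoff=43.9100, prob=0.097682
UUUU: m=246.0000, payoff=0.0000, prob=0.189258
Price = Σ prob·payoff / R^4 = 30.400522 / 1.310796 = 23.1924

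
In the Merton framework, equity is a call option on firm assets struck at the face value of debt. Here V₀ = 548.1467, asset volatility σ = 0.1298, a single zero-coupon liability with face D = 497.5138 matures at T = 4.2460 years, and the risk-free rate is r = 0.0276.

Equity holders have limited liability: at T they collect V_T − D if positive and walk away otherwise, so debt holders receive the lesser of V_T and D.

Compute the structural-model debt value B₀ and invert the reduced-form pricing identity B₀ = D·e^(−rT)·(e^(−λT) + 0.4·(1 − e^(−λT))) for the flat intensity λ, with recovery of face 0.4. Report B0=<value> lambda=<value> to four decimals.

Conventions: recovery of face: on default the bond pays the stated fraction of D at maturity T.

B0=426.7604 lambda=0.0144

With assets at 548.1467 and a single debt payment of 497.5138 at 4.2460 years:
d₁ = [ln(V₀/D) + (r + σ²/2)T] / (σ√T)
   = [ln(548.1467/497.5138) + (0.0276 + 0.5·0.1298²)·4.2460] / (0.1298·√4.2460)
   = [0.096920 + 0.152958] / 0.267464 = 0.934249
d₂ = d₁ − σ√T = 0.934249 − 0.267464 = 0.666786
N(d₁) = 0.824912,  N(d₂) = 0.747545,  e^(−rT) = 0.889417
E₀ = V₀·N(d₁) − D·e^(−rT)·N(d₂)
   = 548.1467·0.824912 − 497.5138·0.889417·0.747545 = 121.386341
B₀ = V₀ − E₀ = 548.1467 − 121.386341 = 426.760359
e^(−λT) = (B₀·e^(rT)/D − 0.4)/(1 − 0.4) = (426.7604·1.124333/497.5138 − 0.4)/0.6 = 0.94072802
λ = −ln(0.94072802)/4.2460 = 0.014390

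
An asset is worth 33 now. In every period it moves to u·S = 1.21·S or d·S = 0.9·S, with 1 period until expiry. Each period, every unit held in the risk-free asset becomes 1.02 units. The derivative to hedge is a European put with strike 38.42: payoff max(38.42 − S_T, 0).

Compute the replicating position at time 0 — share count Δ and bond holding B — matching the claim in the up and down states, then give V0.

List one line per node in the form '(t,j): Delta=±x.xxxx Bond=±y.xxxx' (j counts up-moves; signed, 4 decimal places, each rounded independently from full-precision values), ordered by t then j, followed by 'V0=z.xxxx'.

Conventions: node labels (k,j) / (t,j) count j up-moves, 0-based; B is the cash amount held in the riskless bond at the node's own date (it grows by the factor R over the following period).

(0,0): Delta=-0.8524 Bond=33.3688
V0=5.2397

The replicating-portfolio and risk-neutral prices coincide; use p* = (1.02−0.9)/(1.21−0.9) = 0.3871 for the latter.
Terminal payoffs: V(1,0)=8.7200, V(1,1)=0.0000
  t=0,j=0: stock 33.0000 → up 39.9300 (V=0.0000), down 29.7000 (V=8.7200). Price 5.2397; hedge Δ=-0.8524, bond B=33.3688.
Check: Δ(0,0)·S0 + B(0,0) = 5.2397 = V0.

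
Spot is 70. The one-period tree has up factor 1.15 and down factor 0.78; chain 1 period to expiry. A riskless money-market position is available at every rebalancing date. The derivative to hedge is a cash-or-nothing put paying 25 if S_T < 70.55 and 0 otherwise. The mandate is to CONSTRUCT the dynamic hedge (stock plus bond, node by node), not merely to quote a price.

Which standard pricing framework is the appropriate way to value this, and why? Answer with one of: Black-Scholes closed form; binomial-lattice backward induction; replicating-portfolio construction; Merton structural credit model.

Key observation: since the answer must list Δ and B at each node of the 1.15/0.78 lattice on 70, the replicating-portfolio method — solving the two-state system at every node — is the one that applies.

framework: replicating-portfolio construction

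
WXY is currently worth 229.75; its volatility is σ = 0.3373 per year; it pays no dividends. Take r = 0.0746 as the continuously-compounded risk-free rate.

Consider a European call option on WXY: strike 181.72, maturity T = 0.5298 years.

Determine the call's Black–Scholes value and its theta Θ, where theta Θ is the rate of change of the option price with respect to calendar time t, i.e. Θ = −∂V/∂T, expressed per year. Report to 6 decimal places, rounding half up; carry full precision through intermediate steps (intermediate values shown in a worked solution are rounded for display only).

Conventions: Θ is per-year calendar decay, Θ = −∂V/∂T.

σ√T = 0.3373·√0.5298 = 0.245512
d₁ = (ln(S/K) + (r+σ²/2)T) / (σ√T) = (ln(229.75/181.72) + (0.0746+0.3373²/2)·0.5298) / 0.245512 = (0.234525 + 0.069661) / 0.245512 = 1.238987
d₂ = d₁ − σ√T = 1.238987 − 0.245512 = 0.993475
e^{−rT} = 0.961248
N(d₁) = 0.892325,  N(d₂) = 0.839761
Call price V = S·N(d₁) − K·e^{−rT}·N(d₂) = 205.011620 − 146.687676 = 58.323944
φ(d₁) = (1/√(2π))·e^{−d₁²/2} = 0.185170
Θ = −S·φ(d₁)·σ/(2√T) − r·K·e^{−rT}·N(d₂) = −9.857251 − 10.942901 = -20.800152

price = 58.323944
Θ = -20.800152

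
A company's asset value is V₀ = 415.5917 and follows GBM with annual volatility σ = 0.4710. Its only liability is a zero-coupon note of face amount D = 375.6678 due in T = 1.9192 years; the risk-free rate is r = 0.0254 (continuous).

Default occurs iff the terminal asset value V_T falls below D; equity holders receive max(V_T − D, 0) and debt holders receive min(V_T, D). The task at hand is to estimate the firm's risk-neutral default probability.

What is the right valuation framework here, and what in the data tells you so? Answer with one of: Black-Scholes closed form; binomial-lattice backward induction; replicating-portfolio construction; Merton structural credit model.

Key observation: the data describe a firm's assets (V₀ = 415.5917, GBM) and a single zero-coupon debt of face 375.6678, so credit quantities follow from equity-as-call in the structural model.

framework: Merton structural credit model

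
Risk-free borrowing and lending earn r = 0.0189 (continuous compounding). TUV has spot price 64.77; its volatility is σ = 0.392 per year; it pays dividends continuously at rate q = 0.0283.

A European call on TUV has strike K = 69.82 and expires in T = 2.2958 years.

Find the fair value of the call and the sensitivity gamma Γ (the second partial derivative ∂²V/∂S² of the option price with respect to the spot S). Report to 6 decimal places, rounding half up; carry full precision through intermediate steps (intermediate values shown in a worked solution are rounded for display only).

price = 12.003634
Γ = 0.009631

σ√T = 0.392·√2.2958 = 0.593954
d₁ = (ln(S/K) + (r−q+σ²/2)T) / (σ√T) = (ln(64.77/69.82) + (0.0189−0.0283+0.392²/2)·2.2958) / 0.593954 = (-0.075078 + 0.154810) / 0.593954 = 0.134240
d₂ = d₁ − σ√T = 0.134240 − 0.593954 = -0.459714
e^{−rT} = 0.957537
e^{−qT} = 0.937095
N(d₁) = 0.553394,  N(d₂) = 0.322861
Call price V = S·e^{−qT}·N(d₁) − K·e^{−rT}·N(d₂) = 33.588562 − 21.584928 = 12.003634
φ(d₁) = (1/√(2π))·e^{−d₁²/2} = 0.395364
Γ = e^{−qT}·φ(d₁) / (S·σ·√T) = 0.009631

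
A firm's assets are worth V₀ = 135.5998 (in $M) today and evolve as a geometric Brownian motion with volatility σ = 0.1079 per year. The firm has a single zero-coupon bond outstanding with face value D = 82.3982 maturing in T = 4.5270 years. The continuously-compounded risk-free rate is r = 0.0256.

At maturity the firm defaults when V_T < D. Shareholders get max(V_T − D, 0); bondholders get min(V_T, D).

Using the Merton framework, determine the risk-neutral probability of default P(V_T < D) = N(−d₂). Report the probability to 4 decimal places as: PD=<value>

PD=0.0052

With assets at 135.5998 and a single debt payment of 82.3982 at 4.5270 years:
d₁ = [ln(V₀/D) + (r + σ²/2)T] / (σ√T)
   = [ln(135.5998/82.3982) + (0.0256 + 0.5·0.1079²)·4.5270] / (0.1079·√4.5270)
   = [0.498144 + 0.142244] / 0.229576 = 2.789437
d₂ = d₁ − σ√T = 2.789437 − 0.229576 = 2.559861
risk-neutral PD = N(−d₂) = N(-2.559861) = 0.005236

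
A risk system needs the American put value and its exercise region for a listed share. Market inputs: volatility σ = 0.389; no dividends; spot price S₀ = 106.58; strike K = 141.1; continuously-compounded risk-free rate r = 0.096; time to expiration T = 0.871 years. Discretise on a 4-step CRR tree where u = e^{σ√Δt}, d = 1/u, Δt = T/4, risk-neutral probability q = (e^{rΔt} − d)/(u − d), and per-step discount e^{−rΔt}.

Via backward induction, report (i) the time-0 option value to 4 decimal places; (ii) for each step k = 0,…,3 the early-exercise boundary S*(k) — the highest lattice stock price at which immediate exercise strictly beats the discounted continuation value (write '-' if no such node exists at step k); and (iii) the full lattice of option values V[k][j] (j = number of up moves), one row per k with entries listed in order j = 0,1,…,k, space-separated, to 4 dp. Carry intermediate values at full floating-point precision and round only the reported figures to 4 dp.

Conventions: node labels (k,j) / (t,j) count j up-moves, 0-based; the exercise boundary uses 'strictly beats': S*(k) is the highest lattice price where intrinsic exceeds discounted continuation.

Δt=0.21775  u=1.19904  d=0.83400  q=0.51261  discount=0.97931
step 4 (expiry): payoffs max(K−S,0) = 89.5368 66.9676 34.5200 0.0000 0.0000
step 3: (k=3,j=0): S=61.8264, K−S=79.2736, hold=76.3547 ⇒ V=79.2736 exercise | (k=3,j=1): S=88.8877, K−S=52.2123, hold=49.2933 ⇒ V=52.2123 exercise | (k=3,j=2): S=127.7937, K−S=13.3063, hold=16.4766 ⇒ V=16.4766 continue | (k=3,j=3): S=183.7289, K−S=0.0000, hold=0.0000 ⇒ V=0.0000 continue  boundary S*=88.8877
step 2: (k=2,j=0): S=74.1324, K−S=66.9676, hold=64.0487 ⇒ V=66.9676 exercise | (k=2,j=1): S=106.5800, K−S=34.5200, hold=33.1926 ⇒ V=34.5200 exercise | (k=2,j=2): S=153.2299, K−S=0.0000, hold=7.8644 ⇒ V=7.8644 continue  boundary S*=106.5800
step 1: (k=1,j=0): S=88.8877, K−S=52.2123, hold=49.2933 ⇒ V=52.2123 exercise | (k=1,j=1): S=127.7937, K−S=13.3063, hold=20.4246 ⇒ V=20.4246 continue  boundary S*=88.8877
step 0: (k=0,j=0): S=106.5800, K−S=34.5200, hold=35.1745 ⇒ V=35.1745 continue  boundary S*=-

price = 35.1745
boundary = - 88.8877 106.5800 88.8877
tree:
35.1745
52.2123 20.4246
66.9676 34.5200 7.8644
79.2736 52.2123 16.4766 0.0000
89.5368 66.9676 34.5200 0.0000 0.0000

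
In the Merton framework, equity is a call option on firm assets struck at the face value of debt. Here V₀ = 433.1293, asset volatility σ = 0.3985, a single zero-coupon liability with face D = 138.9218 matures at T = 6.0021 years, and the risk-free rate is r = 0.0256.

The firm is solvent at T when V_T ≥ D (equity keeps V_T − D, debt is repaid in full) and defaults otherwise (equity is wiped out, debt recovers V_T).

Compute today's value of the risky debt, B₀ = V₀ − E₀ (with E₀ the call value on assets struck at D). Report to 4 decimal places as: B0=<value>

With assets at 433.1293 and a single debt payment of 138.9218 at 6.0021 years:
d₁ = [ln(V₀/D) + (r + σ²/2)T] / (σ√T)
   = [ln(433.1293/138.9218) + (0.0256 + 0.5·0.3985²)·6.0021] / (0.3985·√6.0021)
   = [1.137125 + 0.630227] / 0.976292 = 1.810269
d₂ = d₁ − σ√T = 1.810269 − 0.976292 = 0.833977
N(d₁) = 0.964873,  N(d₂) = 0.797853,  e^(−rT) = 0.857569
E₀ = V₀·N(d₁) − D·e^(−rT)·N(d₂)
   = 433.1293·0.964873 − 138.9218·0.857569·0.797853 = 322.862533
B₀ = V₀ − E₀ = 433.1293 − 322.862533 = 110.266767

B0=110.2668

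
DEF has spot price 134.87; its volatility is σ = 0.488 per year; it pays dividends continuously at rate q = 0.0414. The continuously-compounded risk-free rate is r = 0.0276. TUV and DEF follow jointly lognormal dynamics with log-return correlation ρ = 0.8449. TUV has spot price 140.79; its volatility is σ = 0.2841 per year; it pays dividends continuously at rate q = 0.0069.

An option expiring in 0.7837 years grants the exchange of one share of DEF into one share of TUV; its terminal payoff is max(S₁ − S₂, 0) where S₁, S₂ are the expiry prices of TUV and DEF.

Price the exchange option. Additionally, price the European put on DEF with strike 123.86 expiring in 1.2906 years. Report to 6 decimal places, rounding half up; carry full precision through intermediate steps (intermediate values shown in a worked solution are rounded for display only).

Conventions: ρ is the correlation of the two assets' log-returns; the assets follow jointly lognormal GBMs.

exchange price = 19.097601
price(DEF put K=123.86) = 23.040316

σ_eff = √(σ₁² + σ₂² − 2ρσ₁σ₂) = √(0.2841² + 0.488² − 2·0.8449·0.2841·0.488) = 0.290829
d₁ = (ln(S₁/S₂) + (q₂ − q₁ + σ_eff²/2)T) / (σ_eff√T) = (ln(140.79/134.87) + (0.0414 − 0.0069 + 0.042291)·0.7837) / 0.257462 = 0.400599
d₂ = d₁ − σ_eff√T = 0.400599 − 0.257462 = 0.143137
N(d₁) = 0.655642,  N(d₂) = 0.556909
V = S₁·e^{−q₁T}·N(d₁) − S₂·e^{−q₂T}·N(d₂) = 91.810083 − 72.712482 = 19.097601
[vanilla: DEF put K=123.86]
σ√T = 0.488·√1.2906 = 0.554390
d₁ = (ln(S/K) + (r−q+σ²/2)T) / (σ√T) = (ln(134.87/123.86) + (0.0276−0.0414+0.488²/2)·1.2906) / 0.554390 = (0.085159 + 0.135864) / 0.554390 = 0.398678
d₂ = d₁ − σ√T = 0.398678 − 0.554390 = -0.155712
e^{−rT} = 0.965006
e^{−qT} = 0.947972
N(−d₁) = 0.345065,  N(−d₂) = 0.561870
price = K·e^{−rT}·N(−d₂) − S·e^{−qT}·N(−d₁) = 67.157891 − 44.117574 = 23.040316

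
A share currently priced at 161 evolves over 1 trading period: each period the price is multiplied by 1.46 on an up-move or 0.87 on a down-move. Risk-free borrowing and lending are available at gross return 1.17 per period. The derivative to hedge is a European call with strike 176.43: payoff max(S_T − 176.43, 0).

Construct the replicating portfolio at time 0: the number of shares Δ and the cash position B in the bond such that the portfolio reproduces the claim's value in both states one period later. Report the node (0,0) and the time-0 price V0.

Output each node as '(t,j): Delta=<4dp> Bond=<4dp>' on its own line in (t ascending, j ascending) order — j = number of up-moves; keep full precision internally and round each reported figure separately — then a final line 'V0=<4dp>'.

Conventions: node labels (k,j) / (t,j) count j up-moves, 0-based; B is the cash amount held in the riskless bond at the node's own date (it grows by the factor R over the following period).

(0,0): Delta=0.6172 Bond=-73.8927
V0=25.4802

Under the risk-neutral measure, an up-move has probability p* = (R−d)/(u−d) = 0.5085 and values discount at R = 1.17.
Expiry values: V(1,0)=0.0000, V(1,1)=58.6300
(0,0): S=161.0000. Δ = (V_up−V_dn)/(S_up−S_dn) = (58.6300−0.0000)/(235.0600−140.0700) = 0.6172. V = [p*·58.6300 + (1−p*)·0.0000]/1.17 = 25.4802. B = V − Δ·S = -73.8927.
Check: Δ(0,0)·S0 + B(0,0) = 25.4802 = V0.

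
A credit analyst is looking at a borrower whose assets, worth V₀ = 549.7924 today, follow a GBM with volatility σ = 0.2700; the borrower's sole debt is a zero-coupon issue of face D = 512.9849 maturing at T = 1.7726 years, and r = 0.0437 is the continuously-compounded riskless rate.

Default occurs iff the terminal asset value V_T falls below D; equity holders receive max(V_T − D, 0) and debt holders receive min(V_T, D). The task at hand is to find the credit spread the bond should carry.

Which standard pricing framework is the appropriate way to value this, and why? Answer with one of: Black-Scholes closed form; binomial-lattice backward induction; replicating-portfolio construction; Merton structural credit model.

Key observation: the asked-for credit quantity lives on the firm's capital structure — asset value, asset volatility, debt face 512.9849 — which is the structural model's domain.

framework: Merton structural credit model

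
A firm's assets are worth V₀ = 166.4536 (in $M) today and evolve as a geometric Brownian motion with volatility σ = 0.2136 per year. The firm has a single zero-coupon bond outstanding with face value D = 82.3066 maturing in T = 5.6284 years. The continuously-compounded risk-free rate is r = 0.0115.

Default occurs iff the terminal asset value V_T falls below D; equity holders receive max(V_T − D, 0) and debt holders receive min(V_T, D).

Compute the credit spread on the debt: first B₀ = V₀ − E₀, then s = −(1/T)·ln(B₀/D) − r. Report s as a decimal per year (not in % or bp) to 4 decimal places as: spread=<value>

spread=0.0037

Apply the equity-as-call identities (strike 82.3066, horizon 5.6284 years):
d₁ = [ln(V₀/D) + (r + σ²/2)T] / (σ√T)
   = [ln(166.4536/82.3066) + (0.0115 + 0.5·0.2136²)·5.6284] / (0.2136·√5.6284)
   = [0.704265 + 0.193124] / 0.506750 = 1.770873
d₂ = d₁ − σ√T = 1.770873 − 0.506750 = 1.264123
N(d₁) = 0.961709,  N(d₂) = 0.896907,  e^(−rT) = 0.937324
E₀ = V₀·N(d₁) − D·e^(−rT)·N(d₂)
   = 166.4536·0.961709 − 82.3066·0.937324·0.896907 = 90.885420
B₀ = V₀ − E₀ = 166.4536 − 90.885420 = 75.568180
spread = −(1/T)·ln(B₀/D) − r = −(1/5.6284)·ln(75.568180/82.3066) − 0.0115 = 0.00367589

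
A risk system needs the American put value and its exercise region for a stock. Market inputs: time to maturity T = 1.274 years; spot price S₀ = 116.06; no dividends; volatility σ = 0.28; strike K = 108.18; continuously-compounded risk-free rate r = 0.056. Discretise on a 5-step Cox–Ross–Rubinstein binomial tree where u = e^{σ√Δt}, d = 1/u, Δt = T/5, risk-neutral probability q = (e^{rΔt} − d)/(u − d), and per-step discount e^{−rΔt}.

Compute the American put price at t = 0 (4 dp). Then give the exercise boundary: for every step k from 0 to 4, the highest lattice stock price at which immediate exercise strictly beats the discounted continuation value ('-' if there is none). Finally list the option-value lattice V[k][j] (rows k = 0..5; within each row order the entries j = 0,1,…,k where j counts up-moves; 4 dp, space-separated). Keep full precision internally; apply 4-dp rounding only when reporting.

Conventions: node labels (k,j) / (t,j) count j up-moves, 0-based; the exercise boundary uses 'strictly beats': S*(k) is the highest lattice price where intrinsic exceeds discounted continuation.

params: Δt=0.25480 u=1.15181 d=0.86820 q=0.51539 e^(-rΔt)=0.98583
t_5 payoffs: 50.9305 32.2285 7.4172 0.0000 0.0000 0.0000
t_4: node(4,0) S=65.9408 payoff=42.2392 vs cont=40.7066 → 42.2392 [stop]  node(4,1) S=87.4819 payoff=20.6981 vs cont=19.1654 → 20.6981 [stop]  node(4,2) S=116.0600 payoff=0.0000 vs cont=3.5435 → 3.5435 [wait]  node(4,3) S=153.9738 payoff=0.0000 vs cont=0.0000 → 0.0000 [wait]  node(4,4) S=204.2731 payoff=0.0000 vs cont=0.0000 → 0.0000 [wait]  ⇒ S*(4)=87.4819
t_3: node(3,0) S=75.9515 payoff=32.2285 vs cont=30.6959 → 32.2285 [stop]  node(3,1) S=100.7628 payoff=7.4172 vs cont=11.6887 → 11.6887 [wait]  node(3,2) S=133.6795 payoff=0.0000 vs cont=1.6929 → 1.6929 [wait]  node(3,3) S=177.3491 payoff=0.0000 vs cont=0.0000 → 0.0000 [wait]  ⇒ S*(3)=75.9515
t_2: node(2,0) S=87.4819 payoff=20.6981 vs cont=21.3358 → 21.3358 [wait]  node(2,1) S=116.0600 payoff=0.0000 vs cont=6.4443 → 6.4443 [wait]  node(2,2) S=153.9738 payoff=0.0000 vs cont=0.8087 → 0.8087 [wait]  ⇒ S*(2)=-
t_1: node(1,0) S=100.7628 payoff=7.4172 vs cont=13.4672 → 13.4672 [wait]  node(1,1) S=133.6795 payoff=0.0000 vs cont=3.4896 → 3.4896 [wait]  ⇒ S*(1)=-
t_0: node(0,0) S=116.0600 payoff=0.0000 vs cont=8.2069 → 8.2069 [wait]  ⇒ S*(0)=-

price = 8.2069
boundary = - - - 75.9515 87.4819
tree:
8.2069
13.4672 3.4896
21.3358 6.4443 0.8087
32.2285 11.6887 1.6929 0.0000
42.2392 20.6981 3.5435 0.0000 0.0000
50.9305 32.2285 7.4172 0.0000 0.0000 0.0000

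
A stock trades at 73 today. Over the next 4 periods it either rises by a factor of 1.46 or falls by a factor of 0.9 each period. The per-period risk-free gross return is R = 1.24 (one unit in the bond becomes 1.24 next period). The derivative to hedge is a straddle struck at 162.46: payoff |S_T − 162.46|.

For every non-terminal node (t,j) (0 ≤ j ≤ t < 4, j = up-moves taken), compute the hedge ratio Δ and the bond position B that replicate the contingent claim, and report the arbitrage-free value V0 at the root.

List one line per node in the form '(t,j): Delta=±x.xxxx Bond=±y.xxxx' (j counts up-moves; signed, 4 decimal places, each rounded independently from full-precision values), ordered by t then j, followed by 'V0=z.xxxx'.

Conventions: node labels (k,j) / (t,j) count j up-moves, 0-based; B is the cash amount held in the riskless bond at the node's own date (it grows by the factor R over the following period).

(0,0): Delta=0.1989 Bond=13.1461
(1,0): Delta=-0.4526 Bond=59.1030
(1,1): Delta=0.4588 Bond=-11.3943
(2,0): Delta=-1.0000 Bond=105.6582
(2,1): Delta=-0.2342 Bond=52.3422
(2,2): Delta=0.7352 Bond=-57.1396
(3,0): Delta=-1.0000 Bond=131.0161
(3,1): Delta=-1.0000 Bond=131.0161
(3,2): Delta=0.0713 Bond=22.1261
(3,3): Delta=1.0000 Bond=-131.0161
V0=27.6672

Since d<R<u, set p* = (R−d)/(u−d) = 0.6071; price each node as the discounted p*-expectation of its children.
Expiry values: V(4,0)=114.5647, V(4,1)=84.7632, V(4,2)=36.4185, V(4,3)=42.0073, V(4,4)=169.2315
  t=3,j=0: stock 53.2170 → up 77.6968 (V=84.7632), down 47.8953 (V=114.5647). Price 77.7991; hedge Δ=-1.0000, bond B=131.0161.
  t=3,j=1: stock 86.3298 → up 126.0415 (V=36.4185), down 77.6968 (V=84.7632). Price 44.6863; hedge Δ=-1.0000, bond B=131.0161.
  t=3,j=2: stock 140.0461 → up 204.4673 (V=42.0073), down 126.0415 (V=36.4185). Price 32.1062; hedge Δ=0.0713, bond B=22.1261.
  t=3,j=3: stock 227.1859 → up 331.6915 (V=169.2315), down 204.4673 (V=42.0073). Price 96.1698; hedge Δ=1.0000, bond B=-131.0161.
  t=2,j=0: stock 59.1300 → up 86.3298 (V=44.6863), down 53.2170 (V=77.7991). Price 46.5282; hedge Δ=-1.0000, bond B=105.6582.
  t=2,j=1: stock 95.9220 → up 140.0461 (V=32.1062), down 86.3298 (V=44.6863). Price 29.8777; hedge Δ=-0.2342, bond B=52.3422.
  t=2,j=2: stock 155.6068 → up 227.1859 (V=96.1698), down 140.0461 (V=32.1062). Price 57.2597; hedge Δ=0.7352, bond B=-57.1396.
  t=1,j=0: stock 65.7000 → up 95.9220 (V=29.8777), down 59.1300 (V=46.5282). Price 29.3701; hedge Δ=-0.4526, bond B=59.1030.
  t=1,j=1: stock 106.5800 → up 155.6068 (V=57.2597), down 95.9220 (V=29.8777). Price 37.5020; hedge Δ=0.4588, bond B=-11.3943.
  t=0,j=0: stock 73.0000 → up 106.5800 (V=37.5020), down 65.7000 (V=29.3701). Price 27.6672; hedge Δ=0.1989, bond B=13.1461.
Verification: the root portfolio costs Δ(0,0)·S0 + B(0,0) = 27.6672, matching V0.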